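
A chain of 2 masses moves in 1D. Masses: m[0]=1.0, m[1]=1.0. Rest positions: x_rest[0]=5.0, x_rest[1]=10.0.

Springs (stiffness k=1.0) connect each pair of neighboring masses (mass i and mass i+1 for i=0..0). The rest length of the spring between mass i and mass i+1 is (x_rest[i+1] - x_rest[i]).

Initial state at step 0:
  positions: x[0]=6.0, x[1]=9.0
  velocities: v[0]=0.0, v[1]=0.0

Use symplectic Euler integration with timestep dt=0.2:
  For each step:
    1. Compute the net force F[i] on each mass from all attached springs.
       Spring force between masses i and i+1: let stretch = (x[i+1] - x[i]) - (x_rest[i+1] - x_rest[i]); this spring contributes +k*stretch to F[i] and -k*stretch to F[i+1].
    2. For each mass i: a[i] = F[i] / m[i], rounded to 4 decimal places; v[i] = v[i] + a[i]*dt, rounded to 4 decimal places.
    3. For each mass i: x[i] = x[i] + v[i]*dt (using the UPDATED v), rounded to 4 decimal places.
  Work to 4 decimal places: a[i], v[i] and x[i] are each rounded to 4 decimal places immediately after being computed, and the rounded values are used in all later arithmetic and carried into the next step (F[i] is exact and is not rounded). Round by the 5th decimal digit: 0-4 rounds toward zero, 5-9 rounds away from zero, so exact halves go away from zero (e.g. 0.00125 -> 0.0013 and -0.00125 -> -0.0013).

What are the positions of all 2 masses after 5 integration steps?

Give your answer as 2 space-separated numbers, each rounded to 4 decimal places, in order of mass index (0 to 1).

Answer: 5.0101 9.9899

Derivation:
Step 0: x=[6.0000 9.0000] v=[0.0000 0.0000]
Step 1: x=[5.9200 9.0800] v=[-0.4000 0.4000]
Step 2: x=[5.7664 9.2336] v=[-0.7680 0.7680]
Step 3: x=[5.5515 9.4485] v=[-1.0746 1.0746]
Step 4: x=[5.2925 9.7075] v=[-1.2952 1.2952]
Step 5: x=[5.0101 9.9899] v=[-1.4122 1.4122]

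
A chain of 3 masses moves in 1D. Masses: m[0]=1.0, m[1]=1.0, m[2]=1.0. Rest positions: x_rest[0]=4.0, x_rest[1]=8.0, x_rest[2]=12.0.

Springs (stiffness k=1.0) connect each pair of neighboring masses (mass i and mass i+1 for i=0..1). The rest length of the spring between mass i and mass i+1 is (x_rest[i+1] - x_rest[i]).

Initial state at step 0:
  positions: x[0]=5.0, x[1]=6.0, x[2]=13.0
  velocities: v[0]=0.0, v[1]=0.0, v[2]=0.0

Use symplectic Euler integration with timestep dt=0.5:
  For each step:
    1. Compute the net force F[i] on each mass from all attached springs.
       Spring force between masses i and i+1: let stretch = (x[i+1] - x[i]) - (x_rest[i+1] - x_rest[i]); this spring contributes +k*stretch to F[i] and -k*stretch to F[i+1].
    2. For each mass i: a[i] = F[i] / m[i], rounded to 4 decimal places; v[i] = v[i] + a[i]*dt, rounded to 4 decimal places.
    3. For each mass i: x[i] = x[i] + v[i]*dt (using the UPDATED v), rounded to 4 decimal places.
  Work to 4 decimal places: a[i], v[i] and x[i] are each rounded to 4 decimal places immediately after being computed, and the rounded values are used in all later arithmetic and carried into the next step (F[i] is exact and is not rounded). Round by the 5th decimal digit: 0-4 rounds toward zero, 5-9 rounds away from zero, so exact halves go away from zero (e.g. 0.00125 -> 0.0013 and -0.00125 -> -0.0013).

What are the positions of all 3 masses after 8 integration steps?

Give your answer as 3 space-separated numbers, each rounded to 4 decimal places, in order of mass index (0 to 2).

Step 0: x=[5.0000 6.0000 13.0000] v=[0.0000 0.0000 0.0000]
Step 1: x=[4.2500 7.5000 12.2500] v=[-1.5000 3.0000 -1.5000]
Step 2: x=[3.3125 9.3750 11.3125] v=[-1.8750 3.7500 -1.8750]
Step 3: x=[2.8906 10.2188 10.8906] v=[-0.8438 1.6875 -0.8438]
Step 4: x=[3.3008 9.3985 11.3008] v=[0.8203 -1.6407 0.8203]
Step 5: x=[4.2354 7.5293 12.2354] v=[1.8692 -3.7384 1.8692]
Step 6: x=[4.9935 6.0132 12.9935] v=[1.5162 -3.0323 1.5162]
Step 7: x=[5.0066 5.9872 13.0066] v=[0.0261 -0.0520 0.0261]
Step 8: x=[4.2648 7.4709 12.2648] v=[-1.4836 2.9674 -1.4836]

Answer: 4.2648 7.4709 12.2648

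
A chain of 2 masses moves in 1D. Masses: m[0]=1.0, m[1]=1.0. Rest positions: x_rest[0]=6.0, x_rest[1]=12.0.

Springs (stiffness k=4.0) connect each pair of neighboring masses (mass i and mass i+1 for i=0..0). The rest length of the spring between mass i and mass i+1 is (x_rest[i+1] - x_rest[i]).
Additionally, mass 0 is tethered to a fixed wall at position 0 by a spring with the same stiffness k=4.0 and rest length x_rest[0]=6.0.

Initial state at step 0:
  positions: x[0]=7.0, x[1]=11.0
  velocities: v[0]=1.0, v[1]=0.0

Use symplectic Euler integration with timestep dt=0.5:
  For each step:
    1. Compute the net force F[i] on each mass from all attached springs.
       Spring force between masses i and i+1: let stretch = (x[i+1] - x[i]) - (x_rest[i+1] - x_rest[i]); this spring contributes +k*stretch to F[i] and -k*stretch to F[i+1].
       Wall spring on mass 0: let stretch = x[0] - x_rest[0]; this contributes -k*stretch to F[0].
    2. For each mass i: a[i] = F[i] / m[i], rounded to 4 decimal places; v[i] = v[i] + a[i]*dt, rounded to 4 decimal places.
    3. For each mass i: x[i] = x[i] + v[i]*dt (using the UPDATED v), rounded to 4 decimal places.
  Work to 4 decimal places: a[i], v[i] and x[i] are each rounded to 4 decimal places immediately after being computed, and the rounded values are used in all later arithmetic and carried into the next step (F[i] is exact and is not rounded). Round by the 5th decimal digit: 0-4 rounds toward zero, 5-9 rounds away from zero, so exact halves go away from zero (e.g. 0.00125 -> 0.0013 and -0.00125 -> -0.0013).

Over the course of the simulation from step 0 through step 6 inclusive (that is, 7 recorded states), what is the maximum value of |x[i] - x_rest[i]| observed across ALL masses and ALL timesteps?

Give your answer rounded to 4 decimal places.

Step 0: x=[7.0000 11.0000] v=[1.0000 0.0000]
Step 1: x=[4.5000 13.0000] v=[-5.0000 4.0000]
Step 2: x=[6.0000 12.5000] v=[3.0000 -1.0000]
Step 3: x=[8.0000 11.5000] v=[4.0000 -2.0000]
Step 4: x=[5.5000 13.0000] v=[-5.0000 3.0000]
Step 5: x=[5.0000 13.0000] v=[-1.0000 0.0000]
Step 6: x=[7.5000 11.0000] v=[5.0000 -4.0000]
Max displacement = 2.0000

Answer: 2.0000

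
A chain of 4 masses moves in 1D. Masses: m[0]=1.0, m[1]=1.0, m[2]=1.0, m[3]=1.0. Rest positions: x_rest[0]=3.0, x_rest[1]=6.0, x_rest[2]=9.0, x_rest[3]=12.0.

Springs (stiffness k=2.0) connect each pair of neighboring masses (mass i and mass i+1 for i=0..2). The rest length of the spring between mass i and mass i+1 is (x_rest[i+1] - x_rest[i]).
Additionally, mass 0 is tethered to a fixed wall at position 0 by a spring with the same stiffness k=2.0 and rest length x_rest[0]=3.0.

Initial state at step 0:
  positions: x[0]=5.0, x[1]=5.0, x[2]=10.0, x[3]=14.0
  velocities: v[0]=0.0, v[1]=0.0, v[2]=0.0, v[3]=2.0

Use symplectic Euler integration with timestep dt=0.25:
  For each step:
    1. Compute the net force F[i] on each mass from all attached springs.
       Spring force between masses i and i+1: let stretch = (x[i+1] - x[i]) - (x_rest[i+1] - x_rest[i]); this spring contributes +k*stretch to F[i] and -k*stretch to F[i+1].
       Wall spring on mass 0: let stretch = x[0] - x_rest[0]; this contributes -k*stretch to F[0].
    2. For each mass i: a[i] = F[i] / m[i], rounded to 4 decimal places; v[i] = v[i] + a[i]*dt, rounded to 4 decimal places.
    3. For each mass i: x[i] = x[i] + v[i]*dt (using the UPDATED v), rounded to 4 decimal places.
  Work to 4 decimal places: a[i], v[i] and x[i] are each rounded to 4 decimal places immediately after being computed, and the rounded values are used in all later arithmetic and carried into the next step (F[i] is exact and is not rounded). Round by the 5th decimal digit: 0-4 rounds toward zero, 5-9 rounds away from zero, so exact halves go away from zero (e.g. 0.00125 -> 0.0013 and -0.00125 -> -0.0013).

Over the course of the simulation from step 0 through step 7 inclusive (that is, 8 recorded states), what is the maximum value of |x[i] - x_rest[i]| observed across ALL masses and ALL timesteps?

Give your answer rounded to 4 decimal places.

Answer: 3.0754

Derivation:
Step 0: x=[5.0000 5.0000 10.0000 14.0000] v=[0.0000 0.0000 0.0000 2.0000]
Step 1: x=[4.3750 5.6250 9.8750 14.3750] v=[-2.5000 2.5000 -0.5000 1.5000]
Step 2: x=[3.3594 6.6250 9.7813 14.5625] v=[-4.0625 4.0000 -0.3750 0.7500]
Step 3: x=[2.3321 7.6114 9.8907 14.5274] v=[-4.1094 3.9454 0.4375 -0.1406]
Step 4: x=[1.6732 8.2228 10.2948 14.2877] v=[-2.6358 2.4454 1.6162 -0.9590]
Step 5: x=[1.6238 8.2745 10.9390 13.9238] v=[-0.1976 0.2066 2.5767 -1.4555]
Step 6: x=[2.2028 7.8279 11.6232 13.5618] v=[2.3159 -1.7865 2.7369 -1.4479]
Step 7: x=[3.2096 7.1526 12.0754 13.3325] v=[4.0271 -2.7014 1.8086 -0.9172]
Max displacement = 3.0754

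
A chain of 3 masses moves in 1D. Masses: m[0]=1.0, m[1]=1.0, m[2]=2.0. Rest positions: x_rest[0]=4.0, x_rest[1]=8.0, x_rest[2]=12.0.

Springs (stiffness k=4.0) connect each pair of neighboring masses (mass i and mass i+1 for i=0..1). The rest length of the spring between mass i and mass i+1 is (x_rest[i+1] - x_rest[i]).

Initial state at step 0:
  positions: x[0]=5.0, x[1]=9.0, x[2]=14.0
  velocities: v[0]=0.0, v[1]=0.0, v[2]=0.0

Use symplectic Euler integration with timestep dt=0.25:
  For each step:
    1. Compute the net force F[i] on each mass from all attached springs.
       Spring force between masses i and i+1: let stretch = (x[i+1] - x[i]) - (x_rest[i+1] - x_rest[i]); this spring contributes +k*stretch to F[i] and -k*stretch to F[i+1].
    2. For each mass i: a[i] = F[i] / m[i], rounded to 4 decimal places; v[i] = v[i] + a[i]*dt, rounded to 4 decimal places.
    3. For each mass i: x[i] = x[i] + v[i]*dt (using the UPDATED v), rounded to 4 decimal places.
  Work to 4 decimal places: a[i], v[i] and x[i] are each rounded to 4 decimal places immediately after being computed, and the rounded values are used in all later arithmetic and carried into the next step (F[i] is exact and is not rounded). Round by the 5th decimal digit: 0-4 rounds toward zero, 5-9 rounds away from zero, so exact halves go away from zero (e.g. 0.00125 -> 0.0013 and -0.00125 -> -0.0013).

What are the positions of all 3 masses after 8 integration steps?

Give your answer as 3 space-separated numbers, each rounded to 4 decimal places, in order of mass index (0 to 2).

Step 0: x=[5.0000 9.0000 14.0000] v=[0.0000 0.0000 0.0000]
Step 1: x=[5.0000 9.2500 13.8750] v=[0.0000 1.0000 -0.5000]
Step 2: x=[5.0625 9.5938 13.6719] v=[0.2500 1.3750 -0.8125]
Step 3: x=[5.2578 9.8243 13.4590] v=[0.7813 0.9218 -0.8516]
Step 4: x=[5.5948 9.8218 13.2918] v=[1.3478 -0.0100 -0.6690]
Step 5: x=[5.9885 9.6301 13.1908] v=[1.5748 -0.7670 -0.4040]
Step 6: x=[6.2926 9.4181 13.1447] v=[1.2164 -0.8479 -0.1844]
Step 7: x=[6.3781 9.3564 13.1328] v=[0.3419 -0.2468 -0.0477]
Step 8: x=[6.2082 9.4942 13.1488] v=[-0.6798 0.5513 0.0641]

Answer: 6.2082 9.4942 13.1488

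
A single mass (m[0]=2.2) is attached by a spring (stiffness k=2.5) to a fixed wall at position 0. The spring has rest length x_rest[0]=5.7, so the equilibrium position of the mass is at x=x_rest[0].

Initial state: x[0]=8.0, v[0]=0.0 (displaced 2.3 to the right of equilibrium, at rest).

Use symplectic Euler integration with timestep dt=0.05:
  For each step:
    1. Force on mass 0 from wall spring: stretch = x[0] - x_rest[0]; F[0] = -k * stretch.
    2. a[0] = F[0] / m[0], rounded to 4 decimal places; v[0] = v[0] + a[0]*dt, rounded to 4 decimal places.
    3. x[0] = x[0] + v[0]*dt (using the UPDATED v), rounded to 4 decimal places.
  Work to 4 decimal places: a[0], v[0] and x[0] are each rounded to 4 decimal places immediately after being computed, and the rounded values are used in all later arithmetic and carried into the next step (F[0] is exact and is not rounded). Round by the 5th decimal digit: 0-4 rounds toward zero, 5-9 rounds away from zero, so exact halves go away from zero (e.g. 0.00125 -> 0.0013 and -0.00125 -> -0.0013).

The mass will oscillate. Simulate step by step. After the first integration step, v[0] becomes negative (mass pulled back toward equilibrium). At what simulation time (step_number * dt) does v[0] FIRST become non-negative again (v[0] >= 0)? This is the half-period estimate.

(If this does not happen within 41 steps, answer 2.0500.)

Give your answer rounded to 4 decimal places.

Step 0: x=[8.0000] v=[0.0000]
Step 1: x=[7.9935] v=[-0.1307]
Step 2: x=[7.9805] v=[-0.2610]
Step 3: x=[7.9610] v=[-0.3906]
Step 4: x=[7.9350] v=[-0.5191]
Step 5: x=[7.9027] v=[-0.6461]
Step 6: x=[7.8641] v=[-0.7713]
Step 7: x=[7.8194] v=[-0.8943]
Step 8: x=[7.7687] v=[-1.0147]
Step 9: x=[7.7121] v=[-1.1322]
Step 10: x=[7.6498] v=[-1.2465]
Step 11: x=[7.5819] v=[-1.3573]
Step 12: x=[7.5087] v=[-1.4642]
Step 13: x=[7.4304] v=[-1.5670]
Step 14: x=[7.3471] v=[-1.6653]
Step 15: x=[7.2592] v=[-1.7589]
Step 16: x=[7.1668] v=[-1.8475]
Step 17: x=[7.0703] v=[-1.9308]
Step 18: x=[6.9699] v=[-2.0087]
Step 19: x=[6.8659] v=[-2.0809]
Step 20: x=[6.7585] v=[-2.1471]
Step 21: x=[6.6481] v=[-2.2072]
Step 22: x=[6.5350] v=[-2.2611]
Step 23: x=[6.4196] v=[-2.3085]
Step 24: x=[6.3021] v=[-2.3494]
Step 25: x=[6.1829] v=[-2.3836]
Step 26: x=[6.0624] v=[-2.4110]
Step 27: x=[5.9408] v=[-2.4316]
Step 28: x=[5.8185] v=[-2.4453]
Step 29: x=[5.6959] v=[-2.4520]
Step 30: x=[5.5733] v=[-2.4518]
Step 31: x=[5.4511] v=[-2.4446]
Step 32: x=[5.3296] v=[-2.4305]
Step 33: x=[5.2091] v=[-2.4095]
Step 34: x=[5.0900] v=[-2.3816]
Step 35: x=[4.9727] v=[-2.3469]
Step 36: x=[4.8574] v=[-2.3056]
Step 37: x=[4.7445] v=[-2.2577]
Step 38: x=[4.6343] v=[-2.2034]
Step 39: x=[4.5272] v=[-2.1429]
Step 40: x=[4.4234] v=[-2.0763]
Step 41: x=[4.3232] v=[-2.0038]
v[0] did not become non-negative within 41 steps; using fallback time=2.0500

Answer: 2.0500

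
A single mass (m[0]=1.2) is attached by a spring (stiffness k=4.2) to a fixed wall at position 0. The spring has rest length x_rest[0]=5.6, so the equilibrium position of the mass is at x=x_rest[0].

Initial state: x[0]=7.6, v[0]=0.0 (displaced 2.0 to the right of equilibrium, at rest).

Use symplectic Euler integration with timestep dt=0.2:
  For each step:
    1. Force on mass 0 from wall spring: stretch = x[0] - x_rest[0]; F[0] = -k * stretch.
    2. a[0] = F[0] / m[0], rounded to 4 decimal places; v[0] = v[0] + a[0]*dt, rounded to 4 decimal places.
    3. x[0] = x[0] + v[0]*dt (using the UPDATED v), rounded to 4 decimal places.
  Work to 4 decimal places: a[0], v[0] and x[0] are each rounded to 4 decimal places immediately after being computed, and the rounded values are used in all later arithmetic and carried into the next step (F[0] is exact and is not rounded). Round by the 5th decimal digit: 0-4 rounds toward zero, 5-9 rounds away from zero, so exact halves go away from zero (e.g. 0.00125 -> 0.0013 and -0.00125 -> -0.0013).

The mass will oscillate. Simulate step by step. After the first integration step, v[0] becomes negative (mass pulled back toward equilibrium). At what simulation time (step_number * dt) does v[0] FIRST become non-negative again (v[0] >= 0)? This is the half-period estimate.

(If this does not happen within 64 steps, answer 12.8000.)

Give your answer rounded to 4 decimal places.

Answer: 1.8000

Derivation:
Step 0: x=[7.6000] v=[0.0000]
Step 1: x=[7.3200] v=[-1.4000]
Step 2: x=[6.7992] v=[-2.6040]
Step 3: x=[6.1105] v=[-3.4434]
Step 4: x=[5.3503] v=[-3.8008]
Step 5: x=[4.6251] v=[-3.6260]
Step 6: x=[4.0364] v=[-2.9436]
Step 7: x=[3.6666] v=[-1.8491]
Step 8: x=[3.5675] v=[-0.4957]
Step 9: x=[3.7529] v=[0.9271]
First v>=0 after going negative at step 9, time=1.8000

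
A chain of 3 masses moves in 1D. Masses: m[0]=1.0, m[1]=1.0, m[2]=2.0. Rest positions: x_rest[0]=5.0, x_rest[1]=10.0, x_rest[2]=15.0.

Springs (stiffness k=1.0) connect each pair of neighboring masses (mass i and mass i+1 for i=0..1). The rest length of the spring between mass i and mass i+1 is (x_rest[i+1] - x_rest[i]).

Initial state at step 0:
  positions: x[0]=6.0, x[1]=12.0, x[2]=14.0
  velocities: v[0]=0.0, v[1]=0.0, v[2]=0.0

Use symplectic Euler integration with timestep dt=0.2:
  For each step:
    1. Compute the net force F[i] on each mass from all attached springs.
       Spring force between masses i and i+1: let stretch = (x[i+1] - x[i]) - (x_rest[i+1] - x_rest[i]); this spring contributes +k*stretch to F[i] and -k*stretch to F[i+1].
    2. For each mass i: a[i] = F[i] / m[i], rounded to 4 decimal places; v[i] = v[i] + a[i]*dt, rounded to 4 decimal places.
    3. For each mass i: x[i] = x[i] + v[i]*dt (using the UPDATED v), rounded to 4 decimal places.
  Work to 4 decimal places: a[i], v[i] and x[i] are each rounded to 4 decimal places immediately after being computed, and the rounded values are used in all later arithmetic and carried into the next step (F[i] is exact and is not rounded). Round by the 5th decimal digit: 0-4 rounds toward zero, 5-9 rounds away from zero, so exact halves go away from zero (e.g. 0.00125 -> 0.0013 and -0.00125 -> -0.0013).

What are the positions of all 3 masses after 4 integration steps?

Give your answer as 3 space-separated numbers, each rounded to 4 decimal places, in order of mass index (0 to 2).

Step 0: x=[6.0000 12.0000 14.0000] v=[0.0000 0.0000 0.0000]
Step 1: x=[6.0400 11.8400 14.0600] v=[0.2000 -0.8000 0.3000]
Step 2: x=[6.1120 11.5368 14.1756] v=[0.3600 -1.5160 0.5780]
Step 3: x=[6.2010 11.1222 14.3384] v=[0.4450 -2.0732 0.8141]
Step 4: x=[6.2868 10.6394 14.5369] v=[0.4292 -2.4142 0.9925]

Answer: 6.2868 10.6394 14.5369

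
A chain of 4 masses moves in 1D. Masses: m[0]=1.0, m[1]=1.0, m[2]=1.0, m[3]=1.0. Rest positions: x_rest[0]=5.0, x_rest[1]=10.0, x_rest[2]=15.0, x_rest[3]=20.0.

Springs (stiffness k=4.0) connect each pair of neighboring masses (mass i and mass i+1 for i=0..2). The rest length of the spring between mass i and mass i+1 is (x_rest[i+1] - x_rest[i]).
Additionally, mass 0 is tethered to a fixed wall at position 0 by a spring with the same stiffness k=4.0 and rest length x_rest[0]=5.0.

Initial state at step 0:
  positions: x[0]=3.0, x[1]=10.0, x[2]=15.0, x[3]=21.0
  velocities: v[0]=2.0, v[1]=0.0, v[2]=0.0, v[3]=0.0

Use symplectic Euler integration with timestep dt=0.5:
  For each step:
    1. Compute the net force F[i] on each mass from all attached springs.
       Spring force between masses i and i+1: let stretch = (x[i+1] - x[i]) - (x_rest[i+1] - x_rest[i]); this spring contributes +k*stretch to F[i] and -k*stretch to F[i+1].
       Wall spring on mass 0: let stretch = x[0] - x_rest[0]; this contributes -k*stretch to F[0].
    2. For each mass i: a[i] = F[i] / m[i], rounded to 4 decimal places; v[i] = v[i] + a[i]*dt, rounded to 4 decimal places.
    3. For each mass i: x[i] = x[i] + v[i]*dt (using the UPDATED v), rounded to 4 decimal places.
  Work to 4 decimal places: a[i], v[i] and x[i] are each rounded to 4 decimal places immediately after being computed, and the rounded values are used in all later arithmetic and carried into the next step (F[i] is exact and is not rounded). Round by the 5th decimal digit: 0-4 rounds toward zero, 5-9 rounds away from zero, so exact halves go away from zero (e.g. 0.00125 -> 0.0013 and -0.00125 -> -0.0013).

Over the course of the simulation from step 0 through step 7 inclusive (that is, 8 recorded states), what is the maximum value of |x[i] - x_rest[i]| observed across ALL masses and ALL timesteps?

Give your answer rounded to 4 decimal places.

Answer: 4.0000

Derivation:
Step 0: x=[3.0000 10.0000 15.0000 21.0000] v=[2.0000 0.0000 0.0000 0.0000]
Step 1: x=[8.0000 8.0000 16.0000 20.0000] v=[10.0000 -4.0000 2.0000 -2.0000]
Step 2: x=[5.0000 14.0000 13.0000 20.0000] v=[-6.0000 12.0000 -6.0000 0.0000]
Step 3: x=[6.0000 10.0000 18.0000 18.0000] v=[2.0000 -8.0000 10.0000 -4.0000]
Step 4: x=[5.0000 10.0000 15.0000 21.0000] v=[-2.0000 0.0000 -6.0000 6.0000]
Step 5: x=[4.0000 10.0000 13.0000 23.0000] v=[-2.0000 0.0000 -4.0000 4.0000]
Step 6: x=[5.0000 7.0000 18.0000 20.0000] v=[2.0000 -6.0000 10.0000 -6.0000]
Step 7: x=[3.0000 13.0000 14.0000 20.0000] v=[-4.0000 12.0000 -8.0000 0.0000]
Max displacement = 4.0000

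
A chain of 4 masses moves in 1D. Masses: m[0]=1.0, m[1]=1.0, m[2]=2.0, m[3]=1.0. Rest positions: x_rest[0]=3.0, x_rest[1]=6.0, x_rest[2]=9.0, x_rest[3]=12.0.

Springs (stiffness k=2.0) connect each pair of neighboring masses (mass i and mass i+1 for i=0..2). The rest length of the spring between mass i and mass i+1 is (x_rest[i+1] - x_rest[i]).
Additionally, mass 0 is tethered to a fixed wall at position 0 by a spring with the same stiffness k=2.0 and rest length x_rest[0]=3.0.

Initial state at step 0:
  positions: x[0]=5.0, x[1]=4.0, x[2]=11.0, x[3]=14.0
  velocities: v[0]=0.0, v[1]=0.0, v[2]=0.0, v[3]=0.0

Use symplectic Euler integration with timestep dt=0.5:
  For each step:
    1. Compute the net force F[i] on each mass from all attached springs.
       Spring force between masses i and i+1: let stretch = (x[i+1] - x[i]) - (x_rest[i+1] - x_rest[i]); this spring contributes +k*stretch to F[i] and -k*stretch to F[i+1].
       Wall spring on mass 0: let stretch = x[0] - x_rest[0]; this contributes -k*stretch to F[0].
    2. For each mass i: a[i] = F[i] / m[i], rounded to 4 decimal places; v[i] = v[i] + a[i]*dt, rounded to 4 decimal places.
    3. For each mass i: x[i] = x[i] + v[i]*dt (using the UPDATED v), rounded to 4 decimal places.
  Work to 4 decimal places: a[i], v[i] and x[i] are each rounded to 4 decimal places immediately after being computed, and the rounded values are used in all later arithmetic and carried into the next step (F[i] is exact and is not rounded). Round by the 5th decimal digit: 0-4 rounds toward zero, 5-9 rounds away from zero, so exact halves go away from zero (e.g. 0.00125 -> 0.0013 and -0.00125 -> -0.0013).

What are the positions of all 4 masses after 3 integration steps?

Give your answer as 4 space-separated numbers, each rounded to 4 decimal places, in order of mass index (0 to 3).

Answer: 4.0000 7.2500 10.1250 12.5000

Derivation:
Step 0: x=[5.0000 4.0000 11.0000 14.0000] v=[0.0000 0.0000 0.0000 0.0000]
Step 1: x=[2.0000 8.0000 10.0000 14.0000] v=[-6.0000 8.0000 -2.0000 0.0000]
Step 2: x=[1.0000 10.0000 9.5000 13.5000] v=[-2.0000 4.0000 -1.0000 -1.0000]
Step 3: x=[4.0000 7.2500 10.1250 12.5000] v=[6.0000 -5.5000 1.2500 -2.0000]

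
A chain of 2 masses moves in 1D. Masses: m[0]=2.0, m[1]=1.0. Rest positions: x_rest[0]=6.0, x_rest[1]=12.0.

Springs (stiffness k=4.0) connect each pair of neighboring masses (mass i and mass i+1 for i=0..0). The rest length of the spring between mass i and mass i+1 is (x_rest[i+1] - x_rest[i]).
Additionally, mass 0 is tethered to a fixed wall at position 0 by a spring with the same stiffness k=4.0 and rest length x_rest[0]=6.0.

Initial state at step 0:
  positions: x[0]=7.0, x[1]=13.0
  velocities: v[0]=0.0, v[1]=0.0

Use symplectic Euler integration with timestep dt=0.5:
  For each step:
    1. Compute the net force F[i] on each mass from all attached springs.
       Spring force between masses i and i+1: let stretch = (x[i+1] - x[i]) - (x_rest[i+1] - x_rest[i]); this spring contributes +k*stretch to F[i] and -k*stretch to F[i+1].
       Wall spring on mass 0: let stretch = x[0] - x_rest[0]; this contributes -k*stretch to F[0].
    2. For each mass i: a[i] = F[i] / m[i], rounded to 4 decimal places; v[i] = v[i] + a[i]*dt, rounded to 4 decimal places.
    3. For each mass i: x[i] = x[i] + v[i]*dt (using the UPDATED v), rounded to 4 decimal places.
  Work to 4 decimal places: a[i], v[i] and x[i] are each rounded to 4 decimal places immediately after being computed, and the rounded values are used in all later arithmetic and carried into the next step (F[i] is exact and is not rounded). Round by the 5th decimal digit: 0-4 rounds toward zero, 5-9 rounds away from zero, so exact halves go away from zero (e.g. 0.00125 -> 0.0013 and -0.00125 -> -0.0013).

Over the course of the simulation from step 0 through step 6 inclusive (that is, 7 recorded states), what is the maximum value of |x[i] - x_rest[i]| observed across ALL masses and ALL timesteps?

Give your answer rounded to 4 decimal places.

Step 0: x=[7.0000 13.0000] v=[0.0000 0.0000]
Step 1: x=[6.5000 13.0000] v=[-1.0000 0.0000]
Step 2: x=[6.0000 12.5000] v=[-1.0000 -1.0000]
Step 3: x=[5.7500 11.5000] v=[-0.5000 -2.0000]
Step 4: x=[5.5000 10.7500] v=[-0.5000 -1.5000]
Step 5: x=[5.1250 10.7500] v=[-0.7500 0.0000]
Step 6: x=[5.0000 11.1250] v=[-0.2500 0.7500]
Max displacement = 1.2500

Answer: 1.2500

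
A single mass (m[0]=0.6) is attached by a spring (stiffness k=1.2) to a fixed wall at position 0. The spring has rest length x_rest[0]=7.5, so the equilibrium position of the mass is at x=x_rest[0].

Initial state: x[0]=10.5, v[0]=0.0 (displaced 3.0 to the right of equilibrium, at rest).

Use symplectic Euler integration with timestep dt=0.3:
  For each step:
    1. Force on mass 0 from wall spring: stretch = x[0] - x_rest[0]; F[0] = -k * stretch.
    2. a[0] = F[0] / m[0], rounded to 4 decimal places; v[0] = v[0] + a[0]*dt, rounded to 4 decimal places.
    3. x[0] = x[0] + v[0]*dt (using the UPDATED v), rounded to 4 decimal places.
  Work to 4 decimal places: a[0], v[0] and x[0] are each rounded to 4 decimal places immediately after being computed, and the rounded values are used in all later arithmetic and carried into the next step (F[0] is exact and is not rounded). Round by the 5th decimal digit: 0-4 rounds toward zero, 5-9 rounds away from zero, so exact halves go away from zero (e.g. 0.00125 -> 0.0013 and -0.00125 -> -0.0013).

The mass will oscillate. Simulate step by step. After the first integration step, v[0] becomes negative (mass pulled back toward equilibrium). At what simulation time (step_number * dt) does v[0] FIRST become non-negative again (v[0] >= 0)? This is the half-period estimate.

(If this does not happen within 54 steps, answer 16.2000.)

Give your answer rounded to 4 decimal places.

Answer: 2.4000

Derivation:
Step 0: x=[10.5000] v=[0.0000]
Step 1: x=[9.9600] v=[-1.8000]
Step 2: x=[8.9772] v=[-3.2760]
Step 3: x=[7.7285] v=[-4.1623]
Step 4: x=[6.4387] v=[-4.2994]
Step 5: x=[5.3399] v=[-3.6626]
Step 6: x=[4.6300] v=[-2.3665]
Step 7: x=[4.4367] v=[-0.6445]
Step 8: x=[4.7948] v=[1.1935]
First v>=0 after going negative at step 8, time=2.4000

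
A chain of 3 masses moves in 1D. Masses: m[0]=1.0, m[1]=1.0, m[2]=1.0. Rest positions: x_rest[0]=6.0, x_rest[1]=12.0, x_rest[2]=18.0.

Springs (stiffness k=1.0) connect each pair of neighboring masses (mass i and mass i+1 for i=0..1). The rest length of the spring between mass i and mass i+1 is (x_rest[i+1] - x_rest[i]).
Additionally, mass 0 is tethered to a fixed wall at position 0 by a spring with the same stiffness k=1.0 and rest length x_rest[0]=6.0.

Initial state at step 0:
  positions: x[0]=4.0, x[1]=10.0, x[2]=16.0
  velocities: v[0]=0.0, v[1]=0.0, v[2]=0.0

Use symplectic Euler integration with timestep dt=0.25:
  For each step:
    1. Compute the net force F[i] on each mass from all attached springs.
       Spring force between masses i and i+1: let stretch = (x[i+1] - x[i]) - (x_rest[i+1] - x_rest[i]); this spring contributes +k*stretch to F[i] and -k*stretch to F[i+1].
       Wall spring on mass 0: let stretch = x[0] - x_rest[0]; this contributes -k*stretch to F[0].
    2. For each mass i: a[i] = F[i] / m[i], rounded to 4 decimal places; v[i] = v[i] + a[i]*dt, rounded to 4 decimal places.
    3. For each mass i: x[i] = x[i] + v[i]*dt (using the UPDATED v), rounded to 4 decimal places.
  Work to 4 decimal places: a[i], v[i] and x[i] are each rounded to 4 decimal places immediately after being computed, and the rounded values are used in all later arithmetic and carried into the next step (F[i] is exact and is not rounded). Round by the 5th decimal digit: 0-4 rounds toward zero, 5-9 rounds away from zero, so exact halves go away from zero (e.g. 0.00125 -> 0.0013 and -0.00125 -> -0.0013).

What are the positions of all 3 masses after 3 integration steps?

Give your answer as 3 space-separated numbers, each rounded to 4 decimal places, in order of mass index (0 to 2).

Step 0: x=[4.0000 10.0000 16.0000] v=[0.0000 0.0000 0.0000]
Step 1: x=[4.1250 10.0000 16.0000] v=[0.5000 0.0000 0.0000]
Step 2: x=[4.3594 10.0078 16.0000] v=[0.9375 0.0313 0.0000]
Step 3: x=[4.6744 10.0371 16.0005] v=[1.2598 0.1173 0.0020]

Answer: 4.6744 10.0371 16.0005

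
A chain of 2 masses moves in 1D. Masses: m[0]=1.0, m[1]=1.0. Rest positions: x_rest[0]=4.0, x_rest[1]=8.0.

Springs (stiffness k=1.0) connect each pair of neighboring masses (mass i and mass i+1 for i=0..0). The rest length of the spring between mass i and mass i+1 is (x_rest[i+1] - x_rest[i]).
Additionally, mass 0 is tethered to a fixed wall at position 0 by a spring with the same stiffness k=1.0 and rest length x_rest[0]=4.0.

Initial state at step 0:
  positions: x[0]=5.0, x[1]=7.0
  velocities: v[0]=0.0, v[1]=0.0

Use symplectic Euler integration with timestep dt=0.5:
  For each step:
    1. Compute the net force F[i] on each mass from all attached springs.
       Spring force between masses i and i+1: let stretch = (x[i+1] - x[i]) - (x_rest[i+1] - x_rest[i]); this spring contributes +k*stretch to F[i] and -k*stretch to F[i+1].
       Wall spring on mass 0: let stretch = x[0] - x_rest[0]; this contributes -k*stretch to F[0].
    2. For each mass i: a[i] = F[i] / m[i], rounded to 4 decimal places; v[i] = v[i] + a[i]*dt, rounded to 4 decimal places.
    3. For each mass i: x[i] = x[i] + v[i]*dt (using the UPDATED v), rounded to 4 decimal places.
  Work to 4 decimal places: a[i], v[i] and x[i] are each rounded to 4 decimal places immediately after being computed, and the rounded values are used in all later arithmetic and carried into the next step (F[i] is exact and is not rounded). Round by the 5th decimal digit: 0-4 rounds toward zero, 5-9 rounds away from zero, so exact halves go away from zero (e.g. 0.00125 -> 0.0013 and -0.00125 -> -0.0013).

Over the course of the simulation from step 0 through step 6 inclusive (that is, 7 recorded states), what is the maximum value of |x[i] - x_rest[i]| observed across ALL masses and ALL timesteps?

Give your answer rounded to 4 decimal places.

Answer: 1.3281

Derivation:
Step 0: x=[5.0000 7.0000] v=[0.0000 0.0000]
Step 1: x=[4.2500 7.5000] v=[-1.5000 1.0000]
Step 2: x=[3.2500 8.1875] v=[-2.0000 1.3750]
Step 3: x=[2.6719 8.6407] v=[-1.1563 0.9063]
Step 4: x=[2.9180 8.6017] v=[0.4922 -0.0781]
Step 5: x=[3.8556 8.1417] v=[1.8751 -0.9200]
Step 6: x=[4.9008 7.6102] v=[2.0904 -1.0631]
Max displacement = 1.3281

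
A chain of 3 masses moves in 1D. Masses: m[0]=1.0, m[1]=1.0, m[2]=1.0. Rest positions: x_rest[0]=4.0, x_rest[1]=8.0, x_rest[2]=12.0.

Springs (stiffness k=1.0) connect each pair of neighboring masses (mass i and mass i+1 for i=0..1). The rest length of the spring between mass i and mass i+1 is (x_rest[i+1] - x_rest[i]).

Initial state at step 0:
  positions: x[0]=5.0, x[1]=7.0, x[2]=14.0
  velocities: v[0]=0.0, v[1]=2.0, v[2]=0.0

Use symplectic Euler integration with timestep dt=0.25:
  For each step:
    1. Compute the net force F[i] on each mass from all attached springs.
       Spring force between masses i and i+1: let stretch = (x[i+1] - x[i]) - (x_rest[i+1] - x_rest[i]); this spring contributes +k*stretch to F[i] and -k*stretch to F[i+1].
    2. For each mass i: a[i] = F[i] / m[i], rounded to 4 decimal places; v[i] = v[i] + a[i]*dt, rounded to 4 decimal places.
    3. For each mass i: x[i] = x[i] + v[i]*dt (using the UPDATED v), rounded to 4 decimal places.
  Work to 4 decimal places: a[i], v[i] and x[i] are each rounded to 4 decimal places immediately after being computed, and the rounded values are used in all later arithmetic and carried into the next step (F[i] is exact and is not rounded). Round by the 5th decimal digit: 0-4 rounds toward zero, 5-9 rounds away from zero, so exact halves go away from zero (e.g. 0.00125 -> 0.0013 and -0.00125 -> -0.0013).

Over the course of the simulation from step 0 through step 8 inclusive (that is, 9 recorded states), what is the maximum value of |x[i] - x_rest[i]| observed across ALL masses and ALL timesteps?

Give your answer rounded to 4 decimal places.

Answer: 3.6890

Derivation:
Step 0: x=[5.0000 7.0000 14.0000] v=[0.0000 2.0000 0.0000]
Step 1: x=[4.8750 7.8125 13.8125] v=[-0.5000 3.2500 -0.7500]
Step 2: x=[4.6836 8.8164 13.5000] v=[-0.7656 4.0156 -1.2500]
Step 3: x=[4.5005 9.8547 13.1448] v=[-0.7324 4.1533 -1.4209]
Step 4: x=[4.4020 10.7640 12.8340] v=[-0.3939 3.6373 -1.2434]
Step 5: x=[4.4512 11.4051 12.6438] v=[0.1966 2.5643 -0.7609]
Step 6: x=[4.6850 11.6890 12.6262] v=[0.9351 1.1355 -0.0706]
Step 7: x=[5.1065 11.5937 12.8000] v=[1.6861 -0.3812 0.6951]
Step 8: x=[5.6835 11.1684 13.1484] v=[2.3079 -1.7014 1.3935]
Max displacement = 3.6890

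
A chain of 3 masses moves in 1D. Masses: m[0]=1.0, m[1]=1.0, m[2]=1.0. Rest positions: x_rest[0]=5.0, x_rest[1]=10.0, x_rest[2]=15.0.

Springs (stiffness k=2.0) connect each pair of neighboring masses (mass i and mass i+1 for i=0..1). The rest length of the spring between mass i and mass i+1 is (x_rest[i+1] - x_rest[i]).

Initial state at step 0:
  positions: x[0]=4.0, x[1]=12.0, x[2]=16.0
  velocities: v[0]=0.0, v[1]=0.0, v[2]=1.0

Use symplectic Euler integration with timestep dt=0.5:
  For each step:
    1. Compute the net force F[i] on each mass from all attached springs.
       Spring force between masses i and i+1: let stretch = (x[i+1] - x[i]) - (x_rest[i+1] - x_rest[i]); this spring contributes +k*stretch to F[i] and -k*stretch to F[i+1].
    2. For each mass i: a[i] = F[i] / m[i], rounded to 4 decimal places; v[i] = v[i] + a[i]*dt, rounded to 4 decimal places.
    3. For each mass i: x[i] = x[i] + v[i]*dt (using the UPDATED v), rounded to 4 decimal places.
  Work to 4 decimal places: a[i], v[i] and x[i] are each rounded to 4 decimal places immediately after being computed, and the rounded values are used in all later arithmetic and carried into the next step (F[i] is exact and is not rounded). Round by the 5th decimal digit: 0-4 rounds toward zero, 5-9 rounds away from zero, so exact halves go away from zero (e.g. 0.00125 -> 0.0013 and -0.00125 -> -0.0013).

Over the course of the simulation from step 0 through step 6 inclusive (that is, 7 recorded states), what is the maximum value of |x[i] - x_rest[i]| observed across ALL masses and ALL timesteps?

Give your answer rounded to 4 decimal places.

Answer: 3.0625

Derivation:
Step 0: x=[4.0000 12.0000 16.0000] v=[0.0000 0.0000 1.0000]
Step 1: x=[5.5000 10.0000 17.0000] v=[3.0000 -4.0000 2.0000]
Step 2: x=[6.7500 9.2500 17.0000] v=[2.5000 -1.5000 0.0000]
Step 3: x=[6.7500 11.1250 15.6250] v=[0.0000 3.7500 -2.7500]
Step 4: x=[6.4375 13.0625 14.5000] v=[-0.6250 3.8750 -2.2500]
Step 5: x=[6.9375 12.4063 15.1563] v=[1.0000 -1.3125 1.3125]
Step 6: x=[7.6719 10.3907 16.9376] v=[1.4688 -4.0313 3.5625]
Max displacement = 3.0625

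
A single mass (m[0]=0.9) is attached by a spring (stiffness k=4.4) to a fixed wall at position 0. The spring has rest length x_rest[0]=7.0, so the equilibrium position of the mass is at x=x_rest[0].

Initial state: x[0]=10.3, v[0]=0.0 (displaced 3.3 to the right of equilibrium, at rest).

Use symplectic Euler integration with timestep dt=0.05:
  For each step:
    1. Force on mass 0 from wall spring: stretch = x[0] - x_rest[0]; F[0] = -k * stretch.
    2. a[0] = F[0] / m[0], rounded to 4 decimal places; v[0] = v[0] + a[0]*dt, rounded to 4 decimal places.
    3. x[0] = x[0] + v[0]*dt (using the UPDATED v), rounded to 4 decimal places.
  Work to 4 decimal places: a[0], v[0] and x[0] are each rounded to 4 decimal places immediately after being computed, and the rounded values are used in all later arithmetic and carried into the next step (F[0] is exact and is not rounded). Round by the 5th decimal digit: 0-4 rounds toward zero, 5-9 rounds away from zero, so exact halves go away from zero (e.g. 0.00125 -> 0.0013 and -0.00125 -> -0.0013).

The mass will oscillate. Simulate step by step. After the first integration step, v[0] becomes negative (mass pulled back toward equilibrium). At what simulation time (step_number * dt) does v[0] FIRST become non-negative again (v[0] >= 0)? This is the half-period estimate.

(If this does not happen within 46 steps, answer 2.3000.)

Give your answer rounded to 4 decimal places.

Step 0: x=[10.3000] v=[0.0000]
Step 1: x=[10.2597] v=[-0.8067]
Step 2: x=[10.1795] v=[-1.6035]
Step 3: x=[10.0605] v=[-2.3807]
Step 4: x=[9.9041] v=[-3.1288]
Step 5: x=[9.7122] v=[-3.8387]
Step 6: x=[9.4871] v=[-4.5017]
Step 7: x=[9.2316] v=[-5.1097]
Step 8: x=[8.9488] v=[-5.6552]
Step 9: x=[8.6422] v=[-6.1316]
Step 10: x=[8.3156] v=[-6.5330]
Step 11: x=[7.9729] v=[-6.8546]
Step 12: x=[7.6183] v=[-7.0924]
Step 13: x=[7.2561] v=[-7.2435]
Step 14: x=[6.8908] v=[-7.3061]
Step 15: x=[6.5268] v=[-7.2794]
Step 16: x=[6.1686] v=[-7.1637]
Step 17: x=[5.8206] v=[-6.9605]
Step 18: x=[5.4870] v=[-6.6722]
Step 19: x=[5.1719] v=[-6.3024]
Step 20: x=[4.8791] v=[-5.8555]
Step 21: x=[4.6122] v=[-5.3371]
Step 22: x=[4.3745] v=[-4.7534]
Step 23: x=[4.1689] v=[-4.1116]
Step 24: x=[3.9979] v=[-3.4196]
Step 25: x=[3.8636] v=[-2.6858]
Step 26: x=[3.7676] v=[-1.9191]
Step 27: x=[3.7112] v=[-1.1290]
Step 28: x=[3.6949] v=[-0.3251]
Step 29: x=[3.7190] v=[0.4828]
First v>=0 after going negative at step 29, time=1.4500

Answer: 1.4500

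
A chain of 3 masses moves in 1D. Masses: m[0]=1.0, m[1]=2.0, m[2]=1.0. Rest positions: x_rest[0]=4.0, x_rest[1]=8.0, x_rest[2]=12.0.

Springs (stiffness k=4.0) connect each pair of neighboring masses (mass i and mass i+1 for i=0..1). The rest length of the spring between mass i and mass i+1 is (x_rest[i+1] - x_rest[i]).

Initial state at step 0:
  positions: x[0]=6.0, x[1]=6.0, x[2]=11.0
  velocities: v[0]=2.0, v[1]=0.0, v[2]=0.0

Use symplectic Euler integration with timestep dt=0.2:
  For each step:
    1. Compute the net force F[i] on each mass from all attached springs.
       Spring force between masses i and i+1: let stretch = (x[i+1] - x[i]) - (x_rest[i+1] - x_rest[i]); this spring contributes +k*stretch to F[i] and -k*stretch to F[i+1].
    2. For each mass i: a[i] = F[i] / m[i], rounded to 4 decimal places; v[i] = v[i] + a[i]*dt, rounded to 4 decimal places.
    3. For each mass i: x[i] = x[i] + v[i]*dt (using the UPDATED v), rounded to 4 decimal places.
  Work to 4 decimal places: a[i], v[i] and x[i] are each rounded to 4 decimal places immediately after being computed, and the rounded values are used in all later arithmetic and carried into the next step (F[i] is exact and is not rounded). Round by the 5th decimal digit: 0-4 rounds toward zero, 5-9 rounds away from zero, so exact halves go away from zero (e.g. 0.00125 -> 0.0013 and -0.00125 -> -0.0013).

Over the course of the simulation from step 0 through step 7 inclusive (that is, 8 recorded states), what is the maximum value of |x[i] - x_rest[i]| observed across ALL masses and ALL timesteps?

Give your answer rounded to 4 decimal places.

Step 0: x=[6.0000 6.0000 11.0000] v=[2.0000 0.0000 0.0000]
Step 1: x=[5.7600 6.4000 10.8400] v=[-1.2000 2.0000 -0.8000]
Step 2: x=[4.9824 7.1040 10.6096] v=[-3.8880 3.5200 -1.1520]
Step 3: x=[3.9043 7.9187 10.4583] v=[-5.3907 4.0736 -0.7565]
Step 4: x=[2.8285 8.6154 10.5407] v=[-5.3792 3.4837 0.4118]
Step 5: x=[2.0386 9.0032 10.9550] v=[-3.9497 1.9391 2.0716]
Step 6: x=[1.7230 8.9900 11.6970] v=[-1.5780 -0.0660 3.7102]
Step 7: x=[1.9301 8.6120 12.6459] v=[1.0356 -1.8900 4.7446]
Max displacement = 2.2770

Answer: 2.2770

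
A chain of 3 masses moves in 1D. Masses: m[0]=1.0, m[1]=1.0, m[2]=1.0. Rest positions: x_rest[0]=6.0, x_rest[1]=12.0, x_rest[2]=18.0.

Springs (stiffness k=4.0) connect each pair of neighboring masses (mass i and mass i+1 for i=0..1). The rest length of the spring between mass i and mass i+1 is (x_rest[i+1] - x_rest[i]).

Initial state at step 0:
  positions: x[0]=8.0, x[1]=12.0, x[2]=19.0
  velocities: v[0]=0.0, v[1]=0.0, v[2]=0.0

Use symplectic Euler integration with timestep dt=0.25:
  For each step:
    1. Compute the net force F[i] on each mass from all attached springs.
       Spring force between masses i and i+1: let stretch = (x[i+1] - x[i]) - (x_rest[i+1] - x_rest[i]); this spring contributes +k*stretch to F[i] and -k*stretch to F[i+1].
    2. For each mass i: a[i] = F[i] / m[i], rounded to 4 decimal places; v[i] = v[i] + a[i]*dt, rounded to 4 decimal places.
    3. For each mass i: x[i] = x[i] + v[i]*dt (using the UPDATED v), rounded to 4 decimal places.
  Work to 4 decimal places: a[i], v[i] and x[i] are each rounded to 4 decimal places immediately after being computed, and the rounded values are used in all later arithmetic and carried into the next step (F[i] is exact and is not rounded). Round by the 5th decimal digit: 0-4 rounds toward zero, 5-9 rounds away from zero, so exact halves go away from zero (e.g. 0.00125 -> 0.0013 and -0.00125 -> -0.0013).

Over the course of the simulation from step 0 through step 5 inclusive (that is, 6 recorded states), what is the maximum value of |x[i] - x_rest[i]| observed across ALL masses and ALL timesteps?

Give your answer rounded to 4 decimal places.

Step 0: x=[8.0000 12.0000 19.0000] v=[0.0000 0.0000 0.0000]
Step 1: x=[7.5000 12.7500 18.7500] v=[-2.0000 3.0000 -1.0000]
Step 2: x=[6.8125 13.6875 18.5000] v=[-2.7500 3.7500 -1.0000]
Step 3: x=[6.3438 14.1094 18.5469] v=[-1.8750 1.6875 0.1875]
Step 4: x=[6.3165 13.6993 18.9844] v=[-0.1094 -1.6406 1.7500]
Step 5: x=[6.6349 12.7647 19.6006] v=[1.2734 -3.7383 2.4649]
Max displacement = 2.1094

Answer: 2.1094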